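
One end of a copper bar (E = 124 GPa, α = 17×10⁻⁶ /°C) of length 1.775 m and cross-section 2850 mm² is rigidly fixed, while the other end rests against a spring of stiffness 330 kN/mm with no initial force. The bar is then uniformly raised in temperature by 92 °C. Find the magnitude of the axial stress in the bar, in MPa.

The unrestrained thermal change is αΔT L = 17×10⁻⁶ × 92 × 1775 = 2.776 mm.
With a force P in the spring, the elastic change of the bar is PL/(AE) and that of the spring is P/k; compatibility requires their sum to equal δ_free.
P [ L/(AE) + 1/k ] = δ_free → P [ 1775/(2850×124×10³) + 1/(330×10³) ] = 2.776.
P = 2.776 / 8.053×10⁻⁶ = 344700 N.
σ = P/A = 344700/2850 = 121 MPa.

σ ≈ 121 MPa (compressive)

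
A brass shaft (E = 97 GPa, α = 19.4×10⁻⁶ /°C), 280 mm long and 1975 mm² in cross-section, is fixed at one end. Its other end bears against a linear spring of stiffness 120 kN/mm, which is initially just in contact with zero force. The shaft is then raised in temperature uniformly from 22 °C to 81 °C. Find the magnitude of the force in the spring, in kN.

P ≈ 32.7 kN

Free thermal expansion: δ_free = αΔT L = 19.4×10⁻⁶ × 59 × 280 = 0.3205 mm.
Let P be the compressive force at the spring. The shaft shortens elastically by PL/(AE) and the spring compresses by P/k; together these equal δ_free.
So P = δ_free / [L/(AE) + 1/k] = 0.3205 / [ 280/(1975×97×10³) + 1/(120×10³) ].
P = 0.3205 / 9.795×10⁻⁶ = 32720 N.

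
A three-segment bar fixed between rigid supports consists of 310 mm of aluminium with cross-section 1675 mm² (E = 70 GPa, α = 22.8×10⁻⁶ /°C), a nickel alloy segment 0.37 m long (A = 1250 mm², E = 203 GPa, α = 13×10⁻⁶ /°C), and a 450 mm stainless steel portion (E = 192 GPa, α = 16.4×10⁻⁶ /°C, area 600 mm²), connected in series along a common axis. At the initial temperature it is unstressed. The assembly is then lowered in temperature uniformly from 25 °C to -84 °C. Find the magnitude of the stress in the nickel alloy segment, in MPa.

σ ≈ 210 MPa (tensile)

With the walls removed the bar would change length by δ_free = Σ αᵢΔT Lᵢ = 22.8×10⁻⁶×109×310 + 13×10⁻⁶×109×370 + 16.4×10⁻⁶×109×450 = 2.099 mm.
Since the ends are fixed, an axial force P builds up, equal in every segment, with P · Σ Lᵢ/(AᵢEᵢ) = δ_free.
Σ Lᵢ/(AᵢEᵢ) = 310/(1675×70×10³) + 370/(1250×203×10³) + 450/(600×192×10³) = 8.008×10⁻⁶ mm/N.
Hence P = δ_free / Σ(L/AE) = 2.099/8.008×10⁻⁶ = 262.1 kN (tensile).
σ_{nickel alloy} = P / A = 262100 / 1250 = 209.7 MPa.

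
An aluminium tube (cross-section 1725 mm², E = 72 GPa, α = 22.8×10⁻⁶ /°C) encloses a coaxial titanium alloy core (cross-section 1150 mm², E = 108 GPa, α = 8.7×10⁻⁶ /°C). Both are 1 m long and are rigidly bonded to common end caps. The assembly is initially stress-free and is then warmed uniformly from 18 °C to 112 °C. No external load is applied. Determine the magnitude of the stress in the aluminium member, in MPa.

σ ≈ 47.7 MPa (compressive)

Equilibrium of a rigid end plate with no external load gives equal and opposite internal forces ±P in the two members. Since α_{aluminium} > α_{titanium alloy}, heating drives the aluminium into compression and the titanium alloy into tension.
Compatibility of the two members (thermal + elastic change equal): (α₁ − α₂)ΔT = P·[1/(A₁E₁) + 1/(A₂E₂)].
|α₁ − α₂|·ΔT = 14.1×10⁻⁶ × 94 = 0.001325.
1/(A₁E₁) + 1/(A₂E₂) = 1/(1725×72×10³) + 1/(1150×108×10³) = 1.61×10⁻⁸ N⁻¹.
P = 0.001325 / 1.61×10⁻⁸ = 82310 N = 82.31 kN.
σ_{aluminium} = P/A₁ = 82310/1725 = 47.71 MPa, compressive.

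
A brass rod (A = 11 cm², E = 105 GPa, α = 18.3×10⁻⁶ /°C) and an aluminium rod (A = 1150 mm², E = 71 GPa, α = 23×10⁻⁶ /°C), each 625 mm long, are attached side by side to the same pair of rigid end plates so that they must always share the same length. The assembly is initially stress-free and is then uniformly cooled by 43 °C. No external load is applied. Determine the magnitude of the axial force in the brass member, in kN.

P ≈ 9.67 kN (compressive in the brass)

Equilibrium of a rigid end plate with no external load gives equal and opposite internal forces ±P in the two members. Since α_{aluminium} > α_{brass}, cooling drives the aluminium into tension and the brass into compression.
Equating the net (thermal + elastic) strains gives |α₁ − α₂|·ΔT = P·[1/(A₁E₁) + 1/(A₂E₂)].
|α₁ − α₂|·ΔT = 4.7×10⁻⁶ × 43 = 0.0002021.
1/(A₁E₁) + 1/(A₂E₂) = 1/(1100×105×10³) + 1/(1150×71×10³) = 2.091×10⁻⁸ N⁻¹.
P = 0.0002021 / 2.091×10⁻⁸ = 9667 N = 9.667 kN.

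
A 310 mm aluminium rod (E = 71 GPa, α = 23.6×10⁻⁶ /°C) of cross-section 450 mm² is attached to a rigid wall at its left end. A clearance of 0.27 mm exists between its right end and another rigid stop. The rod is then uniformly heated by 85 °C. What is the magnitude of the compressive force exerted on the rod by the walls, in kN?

Unrestrained expansion: δ_free = αΔT L = 23.6×10⁻⁶ × 85 × 310 = 0.6219 mm.
This exceeds the 0.27 mm gap, so the wall pushes back. The portion of expansion that must be recovered elastically is δ_free − gap = 0.6219 − 0.27 = 0.3519 mm.
Compatibility: PL/(AE) = 0.3519 mm, so σ = P/A = E × (0.3519/310) = 80.59 MPa.
P = σA = 80.59 × 450 = 36.26 kN.

P ≈ 36.3 kN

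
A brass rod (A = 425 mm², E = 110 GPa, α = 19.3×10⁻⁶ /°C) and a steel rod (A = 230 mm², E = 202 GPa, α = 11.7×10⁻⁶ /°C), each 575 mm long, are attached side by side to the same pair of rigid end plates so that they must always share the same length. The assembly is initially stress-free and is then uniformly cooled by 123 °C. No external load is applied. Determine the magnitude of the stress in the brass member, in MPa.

Both members must finish at the same length. With the larger α, the brass tends to over-contract; the plates restrain it, putting the brass in tension and the steel in compression. With no external load the two internal forces are equal and opposite, magnitude P.
Equating the net (thermal + elastic) strains gives |α₁ − α₂|·ΔT = P·[1/(A₁E₁) + 1/(A₂E₂)].
|α₁ − α₂|·ΔT = 7.6×10⁻⁶ × 123 = 0.0009348.
1/(A₁E₁) + 1/(A₂E₂) = 1/(425×110×10³) + 1/(230×202×10³) = 4.291×10⁻⁸ N⁻¹.
So P = 0.0009348 / 4.291×10⁻⁸ = 21.78 kN.
σ_{brass} = P/A₁ = 21780/425 = 51.25 MPa, tensile.

σ ≈ 51.3 MPa (tensile)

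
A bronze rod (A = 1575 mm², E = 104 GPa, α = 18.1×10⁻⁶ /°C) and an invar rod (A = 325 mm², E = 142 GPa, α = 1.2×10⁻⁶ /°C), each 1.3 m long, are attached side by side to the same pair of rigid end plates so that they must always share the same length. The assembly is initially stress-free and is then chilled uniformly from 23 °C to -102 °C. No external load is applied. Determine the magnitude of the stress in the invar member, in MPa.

σ ≈ 234 MPa (compressive)

Both members must finish at the same length. With the larger α, the bronze tends to over-contract; the plates restrain it, putting the bronze in tension and the invar in compression. With no external load the two internal forces are equal and opposite, magnitude P.
Setting the final lengths equal and cancelling L: (α₁ − α₂)ΔT = P/(A₁E₁) + P/(A₂E₂).
|α₁ − α₂|·ΔT = 16.9×10⁻⁶ × 125 = 0.002113.
1/(A₁E₁) + 1/(A₂E₂) = 1/(1575×104×10³) + 1/(325×142×10³) = 2.777×10⁻⁸ N⁻¹.
So P = 0.002113 / 2.777×10⁻⁸ = 76.06 kN.
σ_{invar} = P/A₂ = 76060/325 = 234 MPa, compressive.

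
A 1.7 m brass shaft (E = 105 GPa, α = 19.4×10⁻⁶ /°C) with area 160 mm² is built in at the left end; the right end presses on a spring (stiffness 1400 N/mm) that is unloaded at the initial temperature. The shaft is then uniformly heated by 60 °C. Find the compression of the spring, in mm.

δ ≈ 1.73 mm

The unrestrained thermal change is αΔT L = 19.4×10⁻⁶ × 60 × 1700 = 1.979 mm.
Let P be the compressive force at the spring. The shaft shortens elastically by PL/(AE) and the spring compresses by P/k; together these equal δ_free.
P [ L/(AE) + 1/k ] = δ_free → P [ 1700/(160×105×10³) + 1/(1400) ] = 1.979.
P = 1.979 / 0.0008155 = 2427 N.
Spring compression = P/k = 2427/(1400) = 1.733 mm.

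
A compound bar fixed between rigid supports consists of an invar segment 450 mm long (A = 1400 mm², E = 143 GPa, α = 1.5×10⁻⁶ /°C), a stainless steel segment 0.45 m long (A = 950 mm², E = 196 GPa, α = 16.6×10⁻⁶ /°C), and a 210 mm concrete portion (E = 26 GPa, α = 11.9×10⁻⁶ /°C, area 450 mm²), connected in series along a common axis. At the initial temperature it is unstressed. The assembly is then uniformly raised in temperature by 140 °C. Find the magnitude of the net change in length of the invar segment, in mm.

If the supports were absent, the total length change would be Σ αᵢΔT Lᵢ = 1.5×10⁻⁶×140×450 + 16.6×10⁻⁶×140×450 + 11.9×10⁻⁶×140×210 = 1.49 mm.
The rigid supports impose zero overall length change; the single axial force P common to all segments must satisfy P Σ Lᵢ/(AᵢEᵢ) = δ_free.
The series flexibility is Σ Lᵢ/(AᵢEᵢ) = 450/(1400×143×10³) + 450/(950×196×10³) + 210/(450×26×10³) = 2.261×10⁻⁵ mm/N.
P = 1.49 / 2.261×10⁻⁵ = 65900 N = 65.9 kN, compressive.
For the invar segment, free thermal change = 1.5×10⁻⁶×140×450 = 0.0945 mm and elastic change from P = 65900×450/(1400×143×10³) = 0.1481 mm; these oppose, so the net change is 0.0536 mm (segment shortens).

|ΔL| ≈ 0.0536 mm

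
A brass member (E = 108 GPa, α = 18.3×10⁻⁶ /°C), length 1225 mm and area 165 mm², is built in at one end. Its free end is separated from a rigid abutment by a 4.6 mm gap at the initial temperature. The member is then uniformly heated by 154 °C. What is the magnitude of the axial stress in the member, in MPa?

σ ≈ 0 MPa

Free thermal elongation = αΔT L = 18.3×10⁻⁶ × 154 × 1225 = 3.452 mm.
Since δ_free = 3.45 mm is less than the 4.6 mm gap, the member never touches the wall. No axial force develops.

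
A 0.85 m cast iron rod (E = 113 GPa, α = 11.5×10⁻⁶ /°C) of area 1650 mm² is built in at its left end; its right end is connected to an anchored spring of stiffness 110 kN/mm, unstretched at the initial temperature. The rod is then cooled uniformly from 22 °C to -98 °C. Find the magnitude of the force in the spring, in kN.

The unrestrained thermal change is αΔT L = 11.5×10⁻⁶ × 120 × 850 = 1.173 mm.
With a force P in the spring, the elastic change of the rod is PL/(AE) and that of the spring is P/k; compatibility requires their sum to equal δ_free.
P [ L/(AE) + 1/k ] = δ_free → P [ 850/(1650×113×10³) + 1/(110×10³) ] = 1.173.
P = 1.173 / 1.365×10⁻⁵ = 85940 N.

P ≈ 85.9 kN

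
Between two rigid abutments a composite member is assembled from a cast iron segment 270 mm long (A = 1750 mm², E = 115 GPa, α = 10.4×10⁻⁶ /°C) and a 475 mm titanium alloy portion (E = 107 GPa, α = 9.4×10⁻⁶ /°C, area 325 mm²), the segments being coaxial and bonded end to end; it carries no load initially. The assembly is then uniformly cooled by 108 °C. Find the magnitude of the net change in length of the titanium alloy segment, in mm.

|ΔL| ≈ 0.233 mm

Free thermal contraction of the whole bar: Σ αᵢΔT Lᵢ = 10.4×10⁻⁶×108×270 + 9.4×10⁻⁶×108×475 = 0.7855 mm.
The rigid supports impose zero overall length change; the single axial force P common to all segments must satisfy P Σ Lᵢ/(AᵢEᵢ) = δ_free.
The series flexibility is Σ Lᵢ/(AᵢEᵢ) = 270/(1750×115×10³) + 475/(325×107×10³) = 1.5×10⁻⁵ mm/N.
Hence P = δ_free / Σ(L/AE) = 0.7855/1.5×10⁻⁵ = 52.36 kN (tensile).
For the titanium alloy segment, free thermal change = 9.4×10⁻⁶×108×475 = 0.4822 mm and elastic change from P = 52360×475/(325×107×10³) = 0.7152 mm; these oppose, so the net change is 0.233 mm (segment lengthens).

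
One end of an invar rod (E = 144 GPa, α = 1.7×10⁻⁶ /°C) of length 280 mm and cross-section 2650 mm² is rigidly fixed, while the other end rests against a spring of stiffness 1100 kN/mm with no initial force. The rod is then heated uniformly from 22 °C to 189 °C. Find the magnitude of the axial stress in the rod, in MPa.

The unrestrained thermal change is αΔT L = 1.7×10⁻⁶ × 167 × 280 = 0.07949 mm.
Let P be the compressive force at the spring. The rod shortens elastically by PL/(AE) and the spring compresses by P/k; together these equal δ_free.
P [ L/(AE) + 1/k ] = δ_free → P [ 280/(2650×144×10³) + 1/(1100×10³) ] = 0.07949.
P = 0.07949 / 1.643×10⁻⁶ = 48390 N.
σ = P/A = 48390/2650 = 18.26 MPa.

σ ≈ 18.3 MPa (compressive)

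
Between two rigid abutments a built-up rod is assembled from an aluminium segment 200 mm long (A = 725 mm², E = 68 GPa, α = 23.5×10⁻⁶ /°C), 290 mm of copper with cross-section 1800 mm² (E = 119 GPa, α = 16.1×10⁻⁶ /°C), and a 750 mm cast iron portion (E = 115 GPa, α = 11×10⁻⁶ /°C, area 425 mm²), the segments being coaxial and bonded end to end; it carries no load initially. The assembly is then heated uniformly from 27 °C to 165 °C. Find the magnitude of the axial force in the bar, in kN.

Free thermal expansion of the whole bar: Σ αᵢΔT Lᵢ = 23.5×10⁻⁶×138×200 + 16.1×10⁻⁶×138×290 + 11×10⁻⁶×138×750 = 2.431 mm.
The walls prevent any net length change, so an axial force P (same in every segment) develops. Compatibility: P · Σ Lᵢ/(AᵢEᵢ) = δ_free.
Σ Lᵢ/(AᵢEᵢ) = 200/(725×68×10³) + 290/(1800×119×10³) + 750/(425×115×10³) = 2.076×10⁻⁵ mm/N.
P = 2.431 / 2.076×10⁻⁵ = 117100 N = 117.1 kN, compressive.

P ≈ 117 kN (compressive)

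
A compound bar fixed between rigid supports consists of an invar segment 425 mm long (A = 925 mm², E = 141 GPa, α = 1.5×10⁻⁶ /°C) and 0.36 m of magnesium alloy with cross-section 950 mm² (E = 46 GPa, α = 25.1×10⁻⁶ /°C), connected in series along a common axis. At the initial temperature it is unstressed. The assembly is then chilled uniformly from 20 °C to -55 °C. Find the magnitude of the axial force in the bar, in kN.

Free thermal contraction of the whole bar: Σ αᵢΔT Lᵢ = 1.5×10⁻⁶×75×425 + 25.1×10⁻⁶×75×360 = 0.7255 mm.
The walls prevent any net length change, so an axial force P (same in every segment) develops. Compatibility: P · Σ Lᵢ/(AᵢEᵢ) = δ_free.
The series flexibility is Σ Lᵢ/(AᵢEᵢ) = 425/(925×141×10³) + 360/(950×46×10³) = 1.15×10⁻⁵ mm/N.
P = 0.7255 / 1.15×10⁻⁵ = 63110 N = 63.11 kN, tensile.

P ≈ 63.1 kN (tensile)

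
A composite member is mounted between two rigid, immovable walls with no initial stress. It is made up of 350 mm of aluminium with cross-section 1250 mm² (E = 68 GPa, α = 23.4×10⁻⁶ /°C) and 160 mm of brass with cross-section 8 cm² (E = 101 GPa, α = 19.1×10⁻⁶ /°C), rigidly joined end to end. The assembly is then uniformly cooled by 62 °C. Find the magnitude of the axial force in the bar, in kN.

P ≈ 114 kN (tensile)

If the supports were absent, the total length change would be Σ αᵢΔT Lᵢ = 23.4×10⁻⁶×62×350 + 19.1×10⁻⁶×62×160 = 0.6973 mm.
Since the ends are fixed, an axial force P builds up, equal in every segment, with P · Σ Lᵢ/(AᵢEᵢ) = δ_free.
Σ Lᵢ/(AᵢEᵢ) = 350/(1250×68×10³) + 160/(800×101×10³) = 6.098×10⁻⁶ mm/N.
P = 0.6973 / 6.098×10⁻⁶ = 114300 N = 114.3 kN, tensile.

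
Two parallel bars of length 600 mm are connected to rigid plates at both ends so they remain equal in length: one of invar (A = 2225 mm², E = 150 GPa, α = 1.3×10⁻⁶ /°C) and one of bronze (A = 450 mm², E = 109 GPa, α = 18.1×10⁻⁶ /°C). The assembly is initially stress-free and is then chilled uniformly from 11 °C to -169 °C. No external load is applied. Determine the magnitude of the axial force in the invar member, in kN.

The bronze has the larger α, so on cooling it would change length more than the invar if both were free. The rigid plates force a common final length, so the bronze is put into tension and the invar into compression, with equal and opposite forces P (no external load).
Compatibility of the two members (thermal + elastic change equal): (α₁ − α₂)ΔT = P·[1/(A₁E₁) + 1/(A₂E₂)].
|α₁ − α₂|·ΔT = 16.8×10⁻⁶ × 180 = 0.003024.
1/(A₁E₁) + 1/(A₂E₂) = 1/(2225×150×10³) + 1/(450×109×10³) = 2.338×10⁻⁸ N⁻¹.
P = 0.003024 / 2.338×10⁻⁸ = 129300 N = 129.3 kN.

P ≈ 129 kN (compressive in the invar)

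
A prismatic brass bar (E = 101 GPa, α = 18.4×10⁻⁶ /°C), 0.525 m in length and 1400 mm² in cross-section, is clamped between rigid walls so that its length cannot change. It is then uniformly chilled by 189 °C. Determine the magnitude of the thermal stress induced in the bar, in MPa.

Because both ends are immovable the net strain is zero, and the suppressed thermal strain is αΔT = 18.4×10⁻⁶ × 189 = 3477.6×10⁻⁶.
Hence σ = E·αΔT = 101×10³ × 3477.6×10⁻⁶ = 351.2 MPa, tensile.

σ ≈ 351 MPa (tensile)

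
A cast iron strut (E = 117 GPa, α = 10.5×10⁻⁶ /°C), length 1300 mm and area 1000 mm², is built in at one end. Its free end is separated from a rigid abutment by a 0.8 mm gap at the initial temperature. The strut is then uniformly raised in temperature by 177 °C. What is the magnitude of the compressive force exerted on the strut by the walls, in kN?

P ≈ 145 kN

Free thermal elongation = αΔT L = 10.5×10⁻⁶ × 177 × 1300 = 2.416 mm.
After closing the 0.8 mm clearance, 2.416 − 0.8 = 1.616 mm of expansion remains to be suppressed by the wall.
That suppressed elongation corresponds to σ = E·Δ/L = 117×10³ × 1.616/1300 = 145.4 MPa.
P = σA = 145.4 × 1000 = 145.4 kN.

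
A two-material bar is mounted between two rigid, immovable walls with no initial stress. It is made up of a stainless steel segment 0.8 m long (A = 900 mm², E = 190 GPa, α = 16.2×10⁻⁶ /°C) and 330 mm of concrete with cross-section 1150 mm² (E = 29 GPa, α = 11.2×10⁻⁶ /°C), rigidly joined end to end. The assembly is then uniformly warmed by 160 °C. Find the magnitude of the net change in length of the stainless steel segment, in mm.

If the supports were absent, the total length change would be Σ αᵢΔT Lᵢ = 16.2×10⁻⁶×160×800 + 11.2×10⁻⁶×160×330 = 2.665 mm.
The rigid supports impose zero overall length change; the single axial force P common to all segments must satisfy P Σ Lᵢ/(AᵢEᵢ) = δ_free.
The series flexibility is Σ Lᵢ/(AᵢEᵢ) = 800/(900×190×10³) + 330/(1150×29×10³) = 1.457×10⁻⁵ mm/N.
So P = 2.665 / 1.457×10⁻⁵ = 182.9 kN, compressive.
For the stainless steel segment, free thermal change = 16.2×10⁻⁶×160×800 = 2.074 mm and elastic change from P = 182900×800/(900×190×10³) = 0.8555 mm; these oppose, so the net change is 1.22 mm (segment lengthens).

|ΔL| ≈ 1.22 mm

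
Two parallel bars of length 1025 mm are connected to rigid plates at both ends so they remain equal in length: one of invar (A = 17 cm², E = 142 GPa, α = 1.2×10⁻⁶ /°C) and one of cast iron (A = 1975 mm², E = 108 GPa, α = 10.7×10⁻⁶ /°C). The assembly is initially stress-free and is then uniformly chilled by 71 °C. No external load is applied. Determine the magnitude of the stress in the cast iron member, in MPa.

Both members must finish at the same length. With the larger α, the cast iron tends to over-contract; the plates restrain it, putting the cast iron in tension and the invar in compression. With no external load the two internal forces are equal and opposite, magnitude P.
Setting the final lengths equal and cancelling L: (α₁ − α₂)ΔT = P/(A₁E₁) + P/(A₂E₂).
|α₁ − α₂|·ΔT = 9.5×10⁻⁶ × 71 = 0.0006745.
1/(A₁E₁) + 1/(A₂E₂) = 1/(1700×142×10³) + 1/(1975×108×10³) = 8.831×10⁻⁹ N⁻¹.
P = 0.0006745 / 8.831×10⁻⁹ = 76380 N = 76.38 kN.
σ_{cast iron} = P/A₂ = 76380/1975 = 38.67 MPa, tensile.

σ ≈ 38.7 MPa (tensile)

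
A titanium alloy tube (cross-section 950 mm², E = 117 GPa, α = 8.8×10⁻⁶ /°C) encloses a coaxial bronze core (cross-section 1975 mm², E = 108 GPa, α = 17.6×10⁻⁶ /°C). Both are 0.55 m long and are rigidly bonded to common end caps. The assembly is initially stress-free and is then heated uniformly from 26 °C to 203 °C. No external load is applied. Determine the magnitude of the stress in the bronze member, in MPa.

Equilibrium of a rigid end plate with no external load gives equal and opposite internal forces ±P in the two members. Since α_{bronze} > α_{titanium alloy}, heating drives the bronze into compression and the titanium alloy into tension.
Compatibility of the two members (thermal + elastic change equal): (α₁ − α₂)ΔT = P·[1/(A₁E₁) + 1/(A₂E₂)].
|α₁ − α₂|·ΔT = 8.8×10⁻⁶ × 177 = 0.001558.
1/(A₁E₁) + 1/(A₂E₂) = 1/(950×117×10³) + 1/(1975×108×10³) = 1.369×10⁻⁸ N⁻¹.
So P = 0.001558 / 1.369×10⁻⁸ = 113.8 kN.
σ_{bronze} = P/A₂ = 113800/1975 = 57.63 MPa, compressive.

σ ≈ 57.6 MPa (compressive)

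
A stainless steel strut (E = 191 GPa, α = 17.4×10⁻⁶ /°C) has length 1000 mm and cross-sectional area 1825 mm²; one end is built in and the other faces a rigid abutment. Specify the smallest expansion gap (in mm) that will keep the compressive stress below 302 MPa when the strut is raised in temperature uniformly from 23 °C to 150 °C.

Free expansion if unrestrained: δ_free = αΔT L = 17.4×10⁻⁶ × 127 × 1000 = 2.21 mm.
At the allowable stress the elastic shortening the wall may impose is σL/E = 302 × 1000 / (191×10³) = 1.581 mm.
The gap must absorb the remainder: g_min = 2.21 − 1.581 = 0.6286 mm.

g ≈ 0.629 mm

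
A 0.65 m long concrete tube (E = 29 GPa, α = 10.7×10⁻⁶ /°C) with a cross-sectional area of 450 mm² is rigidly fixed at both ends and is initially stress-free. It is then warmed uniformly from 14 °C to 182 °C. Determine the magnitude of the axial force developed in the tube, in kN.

P ≈ 23.5 kN (compressive)

Full restraint means ε = 0, so the stress is σ = EαΔT = 29×10³ × 10.7×10⁻⁶ × 168 = 52.13 MPa.
Then P = σA = 52.13 × 450 mm² = 23.46 kN, compressive.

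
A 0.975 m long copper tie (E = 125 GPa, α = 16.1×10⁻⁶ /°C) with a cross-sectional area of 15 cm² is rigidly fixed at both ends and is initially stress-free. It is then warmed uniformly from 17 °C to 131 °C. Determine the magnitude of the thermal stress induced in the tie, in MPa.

σ ≈ 229 MPa (compressive)

The supports are rigid, so the total axial strain is zero. The restrained thermal strain is ε = αΔT = 16.1×10⁻⁶ × 114 = 1835.4×10⁻⁶.
Hence σ = E·αΔT = 125×10³ × 1835.4×10⁻⁶ = 229.4 MPa, compressive.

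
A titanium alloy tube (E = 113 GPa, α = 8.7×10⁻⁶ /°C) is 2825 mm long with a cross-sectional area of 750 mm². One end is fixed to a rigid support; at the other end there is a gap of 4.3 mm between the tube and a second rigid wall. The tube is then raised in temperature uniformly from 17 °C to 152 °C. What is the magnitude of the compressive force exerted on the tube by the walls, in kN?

P ≈ 0 kN

Free thermal elongation = αΔT L = 8.7×10⁻⁶ × 135 × 2825 = 3.318 mm.
Since δ_free = 3.32 mm is less than the 4.3 mm gap, the tube never touches the wall. No axial force develops.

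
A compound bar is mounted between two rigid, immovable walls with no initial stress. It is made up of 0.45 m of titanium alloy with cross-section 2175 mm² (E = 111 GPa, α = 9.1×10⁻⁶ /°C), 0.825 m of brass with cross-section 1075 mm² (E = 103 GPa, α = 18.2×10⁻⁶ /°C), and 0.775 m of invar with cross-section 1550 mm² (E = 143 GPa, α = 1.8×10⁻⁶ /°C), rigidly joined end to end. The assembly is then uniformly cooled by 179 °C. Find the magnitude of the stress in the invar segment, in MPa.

σ ≈ 185 MPa (tensile)

If the supports were absent, the total length change would be Σ αᵢΔT Lᵢ = 9.1×10⁻⁶×179×450 + 18.2×10⁻⁶×179×825 + 1.8×10⁻⁶×179×775 = 3.67 mm.
The rigid supports impose zero overall length change; the single axial force P common to all segments must satisfy P Σ Lᵢ/(AᵢEᵢ) = δ_free.
Σ Lᵢ/(AᵢEᵢ) = 450/(2175×111×10³) + 825/(1075×103×10³) + 775/(1550×143×10³) = 1.281×10⁻⁵ mm/N.
P = 3.67 / 1.281×10⁻⁵ = 286500 N = 286.5 kN, tensile.
σ_{invar} = P / A = 286500 / 1550 = 184.8 MPa.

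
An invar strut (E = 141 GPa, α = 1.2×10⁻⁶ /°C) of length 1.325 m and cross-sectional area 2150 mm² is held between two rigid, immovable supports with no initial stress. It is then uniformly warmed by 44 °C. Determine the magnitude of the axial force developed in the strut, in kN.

P ≈ 16 kN (compressive)

With zero net strain, σ = E·αΔT = 141 GPa × 1.2×10⁻⁶ × 44 = 7.445 MPa.
P = AEαΔT = 2150 × 141×10³ × 1.2×10⁻⁶ × 44 = 16.01 kN (compressive).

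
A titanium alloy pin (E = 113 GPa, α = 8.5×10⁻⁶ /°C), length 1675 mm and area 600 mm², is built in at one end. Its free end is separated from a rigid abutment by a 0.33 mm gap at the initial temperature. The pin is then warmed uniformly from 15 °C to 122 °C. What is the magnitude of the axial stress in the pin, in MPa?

σ ≈ 80.5 MPa (compressive)

Unrestrained expansion: δ_free = αΔT L = 8.5×10⁻⁶ × 107 × 1675 = 1.523 mm.
The gap closes (δ_free > 0.33 mm) and the wall then resists a further 1.523 − 0.33 = 1.193 mm of expansion.
So σ = E(δ_free − g)/L = 113×10³ × 1.193/1675 = 80.51 MPa.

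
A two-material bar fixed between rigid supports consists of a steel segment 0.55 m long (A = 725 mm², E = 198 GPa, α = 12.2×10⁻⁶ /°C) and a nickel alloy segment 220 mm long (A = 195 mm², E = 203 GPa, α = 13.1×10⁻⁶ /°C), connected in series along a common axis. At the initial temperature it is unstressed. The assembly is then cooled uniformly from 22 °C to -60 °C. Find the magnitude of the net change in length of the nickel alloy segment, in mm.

If the supports were absent, the total length change would be Σ αᵢΔT Lᵢ = 12.2×10⁻⁶×82×550 + 13.1×10⁻⁶×82×220 = 0.7865 mm.
Since the ends are fixed, an axial force P builds up, equal in every segment, with P · Σ Lᵢ/(AᵢEᵢ) = δ_free.
The series flexibility is Σ Lᵢ/(AᵢEᵢ) = 550/(725×198×10³) + 220/(195×203×10³) = 9.389×10⁻⁶ mm/N.
P = 0.7865 / 9.389×10⁻⁶ = 83770 N = 83.77 kN, tensile.
For the nickel alloy segment, free thermal change = 13.1×10⁻⁶×82×220 = 0.2363 mm and elastic change from P = 83770×220/(195×203×10³) = 0.4656 mm; these oppose, so the net change is 0.229 mm (segment lengthens).

|ΔL| ≈ 0.229 mm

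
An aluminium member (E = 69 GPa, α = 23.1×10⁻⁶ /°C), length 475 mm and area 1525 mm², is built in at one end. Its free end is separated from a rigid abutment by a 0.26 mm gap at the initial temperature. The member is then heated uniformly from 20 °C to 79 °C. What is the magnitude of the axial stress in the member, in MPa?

Free thermal elongation = αΔT L = 23.1×10⁻⁶ × 59 × 475 = 0.6474 mm.
This exceeds the 0.26 mm gap, so the wall pushes back. The portion of expansion that must be recovered elastically is δ_free − gap = 0.6474 − 0.26 = 0.3874 mm.
So σ = E(δ_free − g)/L = 69×10³ × 0.3874/475 = 56.27 MPa.

σ ≈ 56.3 MPa (compressive)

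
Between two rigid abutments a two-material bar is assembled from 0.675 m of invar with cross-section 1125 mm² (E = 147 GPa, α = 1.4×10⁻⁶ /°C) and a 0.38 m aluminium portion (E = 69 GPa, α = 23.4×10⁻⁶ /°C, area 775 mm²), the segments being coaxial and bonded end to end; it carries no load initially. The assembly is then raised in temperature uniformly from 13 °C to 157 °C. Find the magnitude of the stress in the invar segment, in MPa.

Free thermal expansion of the whole bar: Σ αᵢΔT Lᵢ = 1.4×10⁻⁶×144×675 + 23.4×10⁻⁶×144×380 = 1.417 mm.
The rigid supports impose zero overall length change; the single axial force P common to all segments must satisfy P Σ Lᵢ/(AᵢEᵢ) = δ_free.
Σ Lᵢ/(AᵢEᵢ) = 675/(1125×147×10³) + 380/(775×69×10³) = 1.119×10⁻⁵ mm/N.
So P = 1.417 / 1.119×10⁻⁵ = 126.6 kN, compressive.
σ_{invar} = P / A = 126600 / 1125 = 112.5 MPa.

σ ≈ 113 MPa (compressive)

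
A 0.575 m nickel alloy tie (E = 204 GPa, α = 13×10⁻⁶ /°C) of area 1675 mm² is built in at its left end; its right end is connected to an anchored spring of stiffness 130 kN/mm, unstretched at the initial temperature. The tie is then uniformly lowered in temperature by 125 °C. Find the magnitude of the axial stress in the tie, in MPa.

σ ≈ 59.5 MPa (tensile)

Free thermal contraction: δ_free = αΔT L = 13×10⁻⁶ × 125 × 575 = 0.9344 mm.
With a force P in the spring, the elastic change of the tie is PL/(AE) and that of the spring is P/k; compatibility requires their sum to equal δ_free.
So P = δ_free / [L/(AE) + 1/k] = 0.9344 / [ 575/(1675×204×10³) + 1/(130×10³) ].
P = 0.9344 / 9.375×10⁻⁶ = 99670 N.
σ = P/A = 99670/1675 = 59.5 MPa.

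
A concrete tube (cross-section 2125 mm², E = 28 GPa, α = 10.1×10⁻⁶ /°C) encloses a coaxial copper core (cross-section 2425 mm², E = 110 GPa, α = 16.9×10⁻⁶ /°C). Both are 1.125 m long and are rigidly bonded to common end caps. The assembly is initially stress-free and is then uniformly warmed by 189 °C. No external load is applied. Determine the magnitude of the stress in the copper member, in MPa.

Both members must finish at the same length. With the larger α, the copper tends to over-expand; the plates restrain it, putting the copper in compression and the concrete in tension. With no external load the two internal forces are equal and opposite, magnitude P.
Compatibility of the two members (thermal + elastic change equal): (α₁ − α₂)ΔT = P·[1/(A₁E₁) + 1/(A₂E₂)].
|α₁ − α₂|·ΔT = 6.8×10⁻⁶ × 189 = 0.001285.
1/(A₁E₁) + 1/(A₂E₂) = 1/(2125×28×10³) + 1/(2425×110×10³) = 2.056×10⁻⁸ N⁻¹.
So P = 0.001285 / 2.056×10⁻⁸ = 62.52 kN.
σ_{copper} = P/A₂ = 62520/2425 = 25.78 MPa, compressive.

σ ≈ 25.8 MPa (compressive)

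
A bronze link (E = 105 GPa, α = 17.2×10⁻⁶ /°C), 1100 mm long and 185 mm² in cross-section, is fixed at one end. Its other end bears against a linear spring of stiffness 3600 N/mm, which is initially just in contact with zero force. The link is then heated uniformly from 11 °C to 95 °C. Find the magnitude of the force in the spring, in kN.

If the spring were absent the link would lengthen by αΔT L = 17.2×10⁻⁶ × 84 × 1100 = 1.589 mm.
Let P be the compressive force at the spring. The link shortens elastically by PL/(AE) and the spring compresses by P/k; together these equal δ_free.
P [ L/(AE) + 1/k ] = δ_free → P [ 1100/(185×105×10³) + 1/(3600) ] = 1.589.
P = 1.589 / 0.0003344 = 4753 N.

P ≈ 4.75 kN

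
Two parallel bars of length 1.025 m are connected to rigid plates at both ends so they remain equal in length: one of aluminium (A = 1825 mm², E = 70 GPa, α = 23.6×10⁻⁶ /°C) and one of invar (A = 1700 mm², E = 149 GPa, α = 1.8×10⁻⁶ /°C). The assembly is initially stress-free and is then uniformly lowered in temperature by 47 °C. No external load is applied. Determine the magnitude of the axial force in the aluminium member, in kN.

P ≈ 87 kN (tensile in the aluminium)

Both members must finish at the same length. With the larger α, the aluminium tends to over-contract; the plates restrain it, putting the aluminium in tension and the invar in compression. With no external load the two internal forces are equal and opposite, magnitude P.
Setting the final lengths equal and cancelling L: (α₁ − α₂)ΔT = P/(A₁E₁) + P/(A₂E₂).
|α₁ − α₂|·ΔT = 21.8×10⁻⁶ × 47 = 0.001025.
1/(A₁E₁) + 1/(A₂E₂) = 1/(1825×70×10³) + 1/(1700×149×10³) = 1.178×10⁻⁸ N⁻¹.
P = 0.001025 / 1.178×10⁻⁸ = 87010 N = 87.01 kN.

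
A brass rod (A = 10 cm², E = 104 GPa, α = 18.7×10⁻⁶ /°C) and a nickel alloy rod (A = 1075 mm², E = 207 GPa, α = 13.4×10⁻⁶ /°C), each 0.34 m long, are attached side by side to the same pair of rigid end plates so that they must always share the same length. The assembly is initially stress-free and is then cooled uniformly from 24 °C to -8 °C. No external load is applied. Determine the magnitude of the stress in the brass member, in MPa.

σ ≈ 12 MPa (tensile)

Equilibrium of a rigid end plate with no external load gives equal and opposite internal forces ±P in the two members. Since α_{brass} > α_{nickel alloy}, cooling drives the brass into tension and the nickel alloy into compression.
Compatibility of the two members (thermal + elastic change equal): (α₁ − α₂)ΔT = P·[1/(A₁E₁) + 1/(A₂E₂)].
|α₁ − α₂|·ΔT = 5.3×10⁻⁶ × 32 = 0.0001696.
1/(A₁E₁) + 1/(A₂E₂) = 1/(1000×104×10³) + 1/(1075×207×10³) = 1.411×10⁻⁸ N⁻¹.
P = 0.0001696 / 1.411×10⁻⁸ = 12020 N = 12.02 kN.
σ_{brass} = P/A₁ = 12020/1000 = 12.02 MPa, tensile.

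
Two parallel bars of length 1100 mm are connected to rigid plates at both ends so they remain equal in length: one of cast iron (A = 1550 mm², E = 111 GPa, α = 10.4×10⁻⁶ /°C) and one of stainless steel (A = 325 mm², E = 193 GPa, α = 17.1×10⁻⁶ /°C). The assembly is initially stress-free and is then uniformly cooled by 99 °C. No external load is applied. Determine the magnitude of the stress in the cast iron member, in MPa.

σ ≈ 19.7 MPa (compressive)

Both members must finish at the same length. With the larger α, the stainless steel tends to over-contract; the plates restrain it, putting the stainless steel in tension and the cast iron in compression. With no external load the two internal forces are equal and opposite, magnitude P.
Equating the net (thermal + elastic) strains gives |α₁ − α₂|·ΔT = P·[1/(A₁E₁) + 1/(A₂E₂)].
|α₁ − α₂|·ΔT = 6.7×10⁻⁶ × 99 = 0.0006633.
1/(A₁E₁) + 1/(A₂E₂) = 1/(1550×111×10³) + 1/(325×193×10³) = 2.175×10⁻⁸ N⁻¹.
P = 0.0006633 / 2.175×10⁻⁸ = 30490 N = 30.49 kN.
σ_{cast iron} = P/A₁ = 30490/1550 = 19.67 MPa, compressive.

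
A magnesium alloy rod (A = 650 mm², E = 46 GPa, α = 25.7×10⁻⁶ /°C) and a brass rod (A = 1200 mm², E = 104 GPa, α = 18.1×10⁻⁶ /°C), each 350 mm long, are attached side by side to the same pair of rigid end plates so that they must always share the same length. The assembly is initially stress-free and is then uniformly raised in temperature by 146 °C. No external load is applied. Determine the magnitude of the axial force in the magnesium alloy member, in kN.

Equilibrium of a rigid end plate with no external load gives equal and opposite internal forces ±P in the two members. Since α_{magnesium alloy} > α_{brass}, heating drives the magnesium alloy into compression and the brass into tension.
Equating the net (thermal + elastic) strains gives |α₁ − α₂|·ΔT = P·[1/(A₁E₁) + 1/(A₂E₂)].
|α₁ − α₂|·ΔT = 7.6×10⁻⁶ × 146 = 0.00111.
1/(A₁E₁) + 1/(A₂E₂) = 1/(650×46×10³) + 1/(1200×104×10³) = 4.146×10⁻⁸ N⁻¹.
So P = 0.00111 / 4.146×10⁻⁸ = 26.76 kN.

P ≈ 26.8 kN (compressive in the magnesium alloy)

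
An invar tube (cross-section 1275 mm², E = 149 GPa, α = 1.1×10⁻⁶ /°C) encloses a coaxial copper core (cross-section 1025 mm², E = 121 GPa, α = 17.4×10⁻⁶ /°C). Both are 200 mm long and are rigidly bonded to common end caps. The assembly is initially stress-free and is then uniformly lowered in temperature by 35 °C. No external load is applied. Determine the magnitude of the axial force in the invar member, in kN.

Equilibrium of a rigid end plate with no external load gives equal and opposite internal forces ±P in the two members. Since α_{copper} > α_{invar}, cooling drives the copper into tension and the invar into compression.
Equating the net (thermal + elastic) strains gives |α₁ − α₂|·ΔT = P·[1/(A₁E₁) + 1/(A₂E₂)].
|α₁ − α₂|·ΔT = 16.3×10⁻⁶ × 35 = 0.0005705.
1/(A₁E₁) + 1/(A₂E₂) = 1/(1275×149×10³) + 1/(1025×121×10³) = 1.333×10⁻⁸ N⁻¹.
So P = 0.0005705 / 1.333×10⁻⁸ = 42.81 kN.

P ≈ 42.8 kN (compressive in the invar)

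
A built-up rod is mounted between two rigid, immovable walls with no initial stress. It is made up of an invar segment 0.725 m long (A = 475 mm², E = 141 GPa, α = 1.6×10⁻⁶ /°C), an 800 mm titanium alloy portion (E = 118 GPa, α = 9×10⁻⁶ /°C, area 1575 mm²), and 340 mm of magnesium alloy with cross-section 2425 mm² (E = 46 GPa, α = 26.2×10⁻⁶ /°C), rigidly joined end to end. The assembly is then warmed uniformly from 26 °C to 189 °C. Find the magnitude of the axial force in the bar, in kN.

If the supports were absent, the total length change would be Σ αᵢΔT Lᵢ = 1.6×10⁻⁶×163×725 + 9×10⁻⁶×163×800 + 26.2×10⁻⁶×163×340 = 2.815 mm.
Since the ends are fixed, an axial force P builds up, equal in every segment, with P · Σ Lᵢ/(AᵢEᵢ) = δ_free.
The series flexibility is Σ Lᵢ/(AᵢEᵢ) = 725/(475×141×10³) + 800/(1575×118×10³) + 340/(2425×46×10³) = 1.818×10⁻⁵ mm/N.
Hence P = δ_free / Σ(L/AE) = 2.815/1.818×10⁻⁵ = 154.8 kN (compressive).

P ≈ 155 kN (compressive)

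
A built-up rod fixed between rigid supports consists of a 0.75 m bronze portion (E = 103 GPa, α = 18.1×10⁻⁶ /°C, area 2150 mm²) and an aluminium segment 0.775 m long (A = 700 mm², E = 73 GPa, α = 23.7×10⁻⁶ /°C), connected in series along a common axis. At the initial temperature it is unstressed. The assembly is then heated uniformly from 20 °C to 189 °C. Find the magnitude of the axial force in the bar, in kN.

P ≈ 291 kN (compressive)

With the walls removed the bar would change length by δ_free = Σ αᵢΔT Lᵢ = 18.1×10⁻⁶×169×750 + 23.7×10⁻⁶×169×775 = 5.398 mm.
Since the ends are fixed, an axial force P builds up, equal in every segment, with P · Σ Lᵢ/(AᵢEᵢ) = δ_free.
Σ Lᵢ/(AᵢEᵢ) = 750/(2150×103×10³) + 775/(700×73×10³) = 1.855×10⁻⁵ mm/N.
P = 5.398 / 1.855×10⁻⁵ = 291000 N = 291 kN, compressive.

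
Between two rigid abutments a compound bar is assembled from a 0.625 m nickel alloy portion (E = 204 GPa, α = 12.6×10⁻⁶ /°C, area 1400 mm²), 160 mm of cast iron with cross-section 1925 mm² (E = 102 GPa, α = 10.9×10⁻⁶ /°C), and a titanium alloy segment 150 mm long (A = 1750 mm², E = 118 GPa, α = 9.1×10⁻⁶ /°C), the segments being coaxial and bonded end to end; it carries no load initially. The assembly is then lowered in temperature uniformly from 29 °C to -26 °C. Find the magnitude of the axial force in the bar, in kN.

P ≈ 162 kN (tensile)

Free thermal contraction of the whole bar: Σ αᵢΔT Lᵢ = 12.6×10⁻⁶×55×625 + 10.9×10⁻⁶×55×160 + 9.1×10⁻⁶×55×150 = 0.6041 mm.
Since the ends are fixed, an axial force P builds up, equal in every segment, with P · Σ Lᵢ/(AᵢEᵢ) = δ_free.
Σ Lᵢ/(AᵢEᵢ) = 625/(1400×204×10³) + 160/(1925×102×10³) + 150/(1750×118×10³) = 3.73×10⁻⁶ mm/N.
Hence P = δ_free / Σ(L/AE) = 0.6041/3.73×10⁻⁶ = 162 kN (tensile).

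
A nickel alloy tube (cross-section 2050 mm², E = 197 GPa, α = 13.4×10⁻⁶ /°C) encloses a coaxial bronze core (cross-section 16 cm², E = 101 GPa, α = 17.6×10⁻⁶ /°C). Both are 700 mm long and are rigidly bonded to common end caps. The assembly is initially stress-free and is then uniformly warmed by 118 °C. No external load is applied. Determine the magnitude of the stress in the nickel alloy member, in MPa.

σ ≈ 27.9 MPa (tensile)

Equilibrium of a rigid end plate with no external load gives equal and opposite internal forces ±P in the two members. Since α_{bronze} > α_{nickel alloy}, heating drives the bronze into compression and the nickel alloy into tension.
Compatibility of the two members (thermal + elastic change equal): (α₁ − α₂)ΔT = P·[1/(A₁E₁) + 1/(A₂E₂)].
|α₁ − α₂|·ΔT = 4.2×10⁻⁶ × 118 = 0.0004956.
1/(A₁E₁) + 1/(A₂E₂) = 1/(2050×197×10³) + 1/(1600×101×10³) = 8.664×10⁻⁹ N⁻¹.
P = 0.0004956 / 8.664×10⁻⁹ = 57200 N = 57.2 kN.
σ_{nickel alloy} = P/A₁ = 57200/2050 = 27.9 MPa, tensile.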